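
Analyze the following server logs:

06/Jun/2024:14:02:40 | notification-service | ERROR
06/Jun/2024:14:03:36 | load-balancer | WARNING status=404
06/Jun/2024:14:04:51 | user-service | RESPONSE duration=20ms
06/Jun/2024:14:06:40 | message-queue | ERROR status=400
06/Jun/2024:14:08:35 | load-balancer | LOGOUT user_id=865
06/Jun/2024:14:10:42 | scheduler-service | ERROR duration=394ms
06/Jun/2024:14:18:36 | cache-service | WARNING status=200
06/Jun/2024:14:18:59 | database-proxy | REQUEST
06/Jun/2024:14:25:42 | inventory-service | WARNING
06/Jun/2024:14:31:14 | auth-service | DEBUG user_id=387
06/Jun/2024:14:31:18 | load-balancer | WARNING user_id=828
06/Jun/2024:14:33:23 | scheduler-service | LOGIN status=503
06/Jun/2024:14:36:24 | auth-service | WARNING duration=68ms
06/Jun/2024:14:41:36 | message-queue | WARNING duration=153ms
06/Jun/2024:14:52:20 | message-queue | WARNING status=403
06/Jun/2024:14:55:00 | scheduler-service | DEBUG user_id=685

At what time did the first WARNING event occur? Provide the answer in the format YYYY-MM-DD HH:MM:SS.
2024-06-06 14:03:36

To find the first event:

1. Filter for all WARNING events
2. Sort by timestamp
3. Select the first one
4. Timestamp: 2024-06-06 14:03:36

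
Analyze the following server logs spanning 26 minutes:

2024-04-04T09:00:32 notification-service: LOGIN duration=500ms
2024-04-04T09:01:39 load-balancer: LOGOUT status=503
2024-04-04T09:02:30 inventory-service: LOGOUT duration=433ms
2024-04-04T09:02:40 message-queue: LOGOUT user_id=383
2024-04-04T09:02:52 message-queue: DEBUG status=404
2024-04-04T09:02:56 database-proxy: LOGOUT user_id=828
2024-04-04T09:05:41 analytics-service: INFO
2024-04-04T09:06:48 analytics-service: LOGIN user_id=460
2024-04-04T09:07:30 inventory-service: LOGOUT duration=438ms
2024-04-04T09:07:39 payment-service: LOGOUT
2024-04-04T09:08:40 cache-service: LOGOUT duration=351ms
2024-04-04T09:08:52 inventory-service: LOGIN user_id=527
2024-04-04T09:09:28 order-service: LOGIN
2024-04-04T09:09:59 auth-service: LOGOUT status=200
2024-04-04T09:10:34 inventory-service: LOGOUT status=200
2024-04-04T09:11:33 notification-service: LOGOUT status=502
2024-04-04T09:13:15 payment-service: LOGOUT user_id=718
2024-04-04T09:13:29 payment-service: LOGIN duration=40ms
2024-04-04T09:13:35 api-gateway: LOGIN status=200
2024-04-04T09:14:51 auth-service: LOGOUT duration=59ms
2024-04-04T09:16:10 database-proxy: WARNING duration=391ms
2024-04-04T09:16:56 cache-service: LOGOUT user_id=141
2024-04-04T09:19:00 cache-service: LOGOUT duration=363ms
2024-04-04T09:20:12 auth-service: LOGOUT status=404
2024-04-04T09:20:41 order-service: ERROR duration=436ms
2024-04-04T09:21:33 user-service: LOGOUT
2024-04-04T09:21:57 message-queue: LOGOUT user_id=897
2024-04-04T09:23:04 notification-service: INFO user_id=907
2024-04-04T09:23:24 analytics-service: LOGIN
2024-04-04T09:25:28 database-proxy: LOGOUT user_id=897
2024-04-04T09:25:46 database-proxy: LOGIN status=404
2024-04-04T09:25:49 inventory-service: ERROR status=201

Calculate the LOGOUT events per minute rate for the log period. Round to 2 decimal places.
0.69

To calculate the rate:

1. Count total LOGOUT events: 18
2. Total time period: 26 minutes
3. Rate = 18 / 26 = 0.69 events per minute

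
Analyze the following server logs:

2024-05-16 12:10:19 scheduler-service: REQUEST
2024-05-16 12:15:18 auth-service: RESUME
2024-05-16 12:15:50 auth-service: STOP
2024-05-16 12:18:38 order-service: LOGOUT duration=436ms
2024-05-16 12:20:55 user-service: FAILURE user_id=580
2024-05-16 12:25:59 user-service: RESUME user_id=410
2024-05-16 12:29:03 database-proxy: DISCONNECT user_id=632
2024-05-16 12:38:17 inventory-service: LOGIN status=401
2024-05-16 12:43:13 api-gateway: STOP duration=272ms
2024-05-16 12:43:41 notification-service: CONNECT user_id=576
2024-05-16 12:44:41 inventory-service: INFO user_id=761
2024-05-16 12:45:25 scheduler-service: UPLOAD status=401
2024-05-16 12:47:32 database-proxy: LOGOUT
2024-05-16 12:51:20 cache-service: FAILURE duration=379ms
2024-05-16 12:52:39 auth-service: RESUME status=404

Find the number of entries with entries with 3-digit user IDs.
5

To find matching entries:

1. Pattern to match: entries with 3-digit user IDs
2. Scan each log entry for the pattern
3. Count matches: 5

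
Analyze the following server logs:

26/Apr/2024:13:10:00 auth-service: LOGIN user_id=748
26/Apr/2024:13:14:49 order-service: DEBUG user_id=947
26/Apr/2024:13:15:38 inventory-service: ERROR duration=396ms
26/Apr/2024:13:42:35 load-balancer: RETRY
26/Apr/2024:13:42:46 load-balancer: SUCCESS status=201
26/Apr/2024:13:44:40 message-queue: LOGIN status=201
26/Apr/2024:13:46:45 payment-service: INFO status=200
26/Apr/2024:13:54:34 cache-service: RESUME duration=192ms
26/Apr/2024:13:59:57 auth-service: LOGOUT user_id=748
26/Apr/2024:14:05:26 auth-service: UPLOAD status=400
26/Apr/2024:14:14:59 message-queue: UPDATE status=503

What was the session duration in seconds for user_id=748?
2997

To calculate session duration:

1. Find LOGIN event for user_id=748: 26/Apr/2024:13:10:00
2. Find LOGOUT event for user_id=748: 26/Apr/2024:13:59:57
3. Session duration: 26/Apr/2024:13:59:57 - 26/Apr/2024:13:10:00 = 2997 seconds (49 minutes)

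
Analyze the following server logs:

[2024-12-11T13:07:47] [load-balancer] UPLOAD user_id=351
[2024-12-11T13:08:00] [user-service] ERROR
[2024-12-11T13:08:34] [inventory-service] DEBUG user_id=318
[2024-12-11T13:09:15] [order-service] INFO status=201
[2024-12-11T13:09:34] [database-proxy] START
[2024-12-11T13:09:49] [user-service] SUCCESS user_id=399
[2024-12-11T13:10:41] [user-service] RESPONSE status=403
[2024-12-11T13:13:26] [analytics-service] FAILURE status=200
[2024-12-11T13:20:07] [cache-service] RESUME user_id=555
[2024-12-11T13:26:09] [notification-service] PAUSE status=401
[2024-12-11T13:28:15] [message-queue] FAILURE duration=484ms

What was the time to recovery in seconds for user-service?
109

To calculate recovery time:

1. Find ERROR event for user-service: 2024-12-11T13:08:00
2. Find next SUCCESS event for user-service: 2024-12-11T13:09:49
3. Recovery time: 2024-12-11T13:09:49 - 2024-12-11T13:08:00 = 109 seconds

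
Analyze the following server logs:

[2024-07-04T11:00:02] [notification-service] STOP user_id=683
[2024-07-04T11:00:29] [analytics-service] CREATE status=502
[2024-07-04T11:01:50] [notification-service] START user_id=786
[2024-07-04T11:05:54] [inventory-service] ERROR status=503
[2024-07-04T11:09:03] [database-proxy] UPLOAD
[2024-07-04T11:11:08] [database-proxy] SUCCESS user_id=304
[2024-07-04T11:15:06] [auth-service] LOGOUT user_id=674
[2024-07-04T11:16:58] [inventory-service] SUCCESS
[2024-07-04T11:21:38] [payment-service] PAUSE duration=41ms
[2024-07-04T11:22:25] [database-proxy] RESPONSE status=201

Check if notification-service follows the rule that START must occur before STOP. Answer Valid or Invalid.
Invalid

To validate ordering:

1. Required order: START → STOP
2. Rule: START must occur before STOP
3. Check actual order of events for notification-service
4. Result: Invalid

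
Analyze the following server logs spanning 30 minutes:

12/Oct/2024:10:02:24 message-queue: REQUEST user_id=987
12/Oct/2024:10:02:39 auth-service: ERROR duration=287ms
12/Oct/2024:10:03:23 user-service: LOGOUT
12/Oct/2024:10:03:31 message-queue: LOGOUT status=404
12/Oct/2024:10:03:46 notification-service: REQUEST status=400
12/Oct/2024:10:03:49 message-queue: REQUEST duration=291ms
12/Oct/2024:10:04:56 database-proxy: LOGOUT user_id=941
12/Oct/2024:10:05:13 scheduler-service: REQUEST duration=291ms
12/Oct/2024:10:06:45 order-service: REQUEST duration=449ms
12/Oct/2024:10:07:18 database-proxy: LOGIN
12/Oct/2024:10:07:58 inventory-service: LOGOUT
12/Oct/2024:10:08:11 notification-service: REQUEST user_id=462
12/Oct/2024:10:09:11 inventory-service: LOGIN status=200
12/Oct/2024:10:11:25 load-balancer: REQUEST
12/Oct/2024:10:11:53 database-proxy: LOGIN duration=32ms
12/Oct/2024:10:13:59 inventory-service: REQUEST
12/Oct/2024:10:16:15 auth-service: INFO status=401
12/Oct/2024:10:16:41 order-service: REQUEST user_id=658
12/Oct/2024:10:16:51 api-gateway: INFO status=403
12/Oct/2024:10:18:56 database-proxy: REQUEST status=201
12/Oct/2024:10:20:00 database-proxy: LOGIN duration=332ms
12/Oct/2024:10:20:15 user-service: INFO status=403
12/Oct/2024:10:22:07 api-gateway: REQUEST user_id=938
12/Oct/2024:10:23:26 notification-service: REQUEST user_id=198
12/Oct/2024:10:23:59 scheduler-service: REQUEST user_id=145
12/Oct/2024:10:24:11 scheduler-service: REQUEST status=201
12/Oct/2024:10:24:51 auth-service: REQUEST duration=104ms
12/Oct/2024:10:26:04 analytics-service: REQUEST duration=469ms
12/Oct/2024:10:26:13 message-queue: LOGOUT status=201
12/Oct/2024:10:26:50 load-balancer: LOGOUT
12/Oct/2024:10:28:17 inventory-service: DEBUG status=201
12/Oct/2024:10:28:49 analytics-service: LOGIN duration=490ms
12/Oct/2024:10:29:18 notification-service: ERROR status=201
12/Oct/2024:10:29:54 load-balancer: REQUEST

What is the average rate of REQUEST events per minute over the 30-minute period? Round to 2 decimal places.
0.57

To calculate the rate:

1. Count total REQUEST events: 17
2. Total time period: 30 minutes
3. Rate = 17 / 30 = 0.57 events per minute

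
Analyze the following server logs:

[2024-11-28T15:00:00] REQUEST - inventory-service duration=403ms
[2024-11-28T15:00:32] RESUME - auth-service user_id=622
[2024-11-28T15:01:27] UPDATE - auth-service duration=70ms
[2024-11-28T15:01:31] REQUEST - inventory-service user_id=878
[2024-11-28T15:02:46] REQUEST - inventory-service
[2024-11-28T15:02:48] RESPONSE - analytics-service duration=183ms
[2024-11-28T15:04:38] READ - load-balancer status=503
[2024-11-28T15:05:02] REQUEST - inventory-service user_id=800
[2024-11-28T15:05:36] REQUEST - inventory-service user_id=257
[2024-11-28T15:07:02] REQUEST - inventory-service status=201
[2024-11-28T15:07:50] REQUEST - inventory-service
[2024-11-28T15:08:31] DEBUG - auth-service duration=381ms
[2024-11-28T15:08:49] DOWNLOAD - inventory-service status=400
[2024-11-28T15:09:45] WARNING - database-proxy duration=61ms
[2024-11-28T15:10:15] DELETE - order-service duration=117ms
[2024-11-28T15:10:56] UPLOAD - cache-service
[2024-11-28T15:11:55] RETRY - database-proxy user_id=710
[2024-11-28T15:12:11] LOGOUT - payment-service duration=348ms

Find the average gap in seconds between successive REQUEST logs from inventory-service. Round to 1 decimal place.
78.3

To calculate average interval:

1. Find all REQUEST events for inventory-service in order
2. Calculate time gaps between consecutive events
3. Compute mean of gaps: 470 / 6 = 78.3 seconds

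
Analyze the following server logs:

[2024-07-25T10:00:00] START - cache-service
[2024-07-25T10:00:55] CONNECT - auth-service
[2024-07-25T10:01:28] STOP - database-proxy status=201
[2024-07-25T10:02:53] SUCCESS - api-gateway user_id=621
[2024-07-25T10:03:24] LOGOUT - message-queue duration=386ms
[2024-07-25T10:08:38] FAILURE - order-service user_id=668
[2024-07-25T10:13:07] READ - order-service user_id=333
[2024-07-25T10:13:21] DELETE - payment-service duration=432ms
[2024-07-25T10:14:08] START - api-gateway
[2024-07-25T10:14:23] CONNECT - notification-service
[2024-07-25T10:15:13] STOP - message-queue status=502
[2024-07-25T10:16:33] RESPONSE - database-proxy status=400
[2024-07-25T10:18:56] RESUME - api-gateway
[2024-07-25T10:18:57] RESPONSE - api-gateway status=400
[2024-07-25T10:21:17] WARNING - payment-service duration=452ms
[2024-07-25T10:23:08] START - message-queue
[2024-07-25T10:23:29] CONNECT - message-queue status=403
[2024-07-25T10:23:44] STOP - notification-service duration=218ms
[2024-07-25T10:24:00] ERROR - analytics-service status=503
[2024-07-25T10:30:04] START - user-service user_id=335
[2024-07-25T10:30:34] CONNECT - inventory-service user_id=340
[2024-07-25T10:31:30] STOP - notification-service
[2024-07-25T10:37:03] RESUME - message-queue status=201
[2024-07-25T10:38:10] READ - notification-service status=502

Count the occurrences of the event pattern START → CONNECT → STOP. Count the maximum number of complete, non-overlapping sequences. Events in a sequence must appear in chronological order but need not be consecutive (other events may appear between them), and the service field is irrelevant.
4

To count sequences:

1. Look for pattern: START → CONNECT → STOP
2. Greedily scan the log in chronological order, matching each sequence element in turn (ignoring service)
3. Each time the full pattern completes, increment the count and restart matching from the next event
4. Complete non-overlapping sequences found: 4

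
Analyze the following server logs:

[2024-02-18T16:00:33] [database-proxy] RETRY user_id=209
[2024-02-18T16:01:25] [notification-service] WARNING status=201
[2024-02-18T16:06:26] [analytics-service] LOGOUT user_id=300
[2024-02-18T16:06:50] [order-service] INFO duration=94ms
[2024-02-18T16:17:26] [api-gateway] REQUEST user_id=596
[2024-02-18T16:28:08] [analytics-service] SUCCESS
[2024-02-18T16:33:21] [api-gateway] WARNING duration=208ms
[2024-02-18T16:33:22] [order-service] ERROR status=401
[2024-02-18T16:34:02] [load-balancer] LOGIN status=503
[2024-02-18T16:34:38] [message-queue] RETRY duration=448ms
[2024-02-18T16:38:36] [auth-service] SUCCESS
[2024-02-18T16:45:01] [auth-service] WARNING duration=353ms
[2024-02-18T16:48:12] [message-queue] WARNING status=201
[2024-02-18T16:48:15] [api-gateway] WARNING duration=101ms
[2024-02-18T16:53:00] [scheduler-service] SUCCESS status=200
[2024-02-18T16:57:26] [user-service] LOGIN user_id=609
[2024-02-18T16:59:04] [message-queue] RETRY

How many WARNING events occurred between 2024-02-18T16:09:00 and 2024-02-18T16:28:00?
0

To count events in the time window:

1. Window boundaries: 2024-02-18T16:09:00 to 2024-02-18T16:28:00
2. Filter for WARNING events within this window
3. Count matching events: 0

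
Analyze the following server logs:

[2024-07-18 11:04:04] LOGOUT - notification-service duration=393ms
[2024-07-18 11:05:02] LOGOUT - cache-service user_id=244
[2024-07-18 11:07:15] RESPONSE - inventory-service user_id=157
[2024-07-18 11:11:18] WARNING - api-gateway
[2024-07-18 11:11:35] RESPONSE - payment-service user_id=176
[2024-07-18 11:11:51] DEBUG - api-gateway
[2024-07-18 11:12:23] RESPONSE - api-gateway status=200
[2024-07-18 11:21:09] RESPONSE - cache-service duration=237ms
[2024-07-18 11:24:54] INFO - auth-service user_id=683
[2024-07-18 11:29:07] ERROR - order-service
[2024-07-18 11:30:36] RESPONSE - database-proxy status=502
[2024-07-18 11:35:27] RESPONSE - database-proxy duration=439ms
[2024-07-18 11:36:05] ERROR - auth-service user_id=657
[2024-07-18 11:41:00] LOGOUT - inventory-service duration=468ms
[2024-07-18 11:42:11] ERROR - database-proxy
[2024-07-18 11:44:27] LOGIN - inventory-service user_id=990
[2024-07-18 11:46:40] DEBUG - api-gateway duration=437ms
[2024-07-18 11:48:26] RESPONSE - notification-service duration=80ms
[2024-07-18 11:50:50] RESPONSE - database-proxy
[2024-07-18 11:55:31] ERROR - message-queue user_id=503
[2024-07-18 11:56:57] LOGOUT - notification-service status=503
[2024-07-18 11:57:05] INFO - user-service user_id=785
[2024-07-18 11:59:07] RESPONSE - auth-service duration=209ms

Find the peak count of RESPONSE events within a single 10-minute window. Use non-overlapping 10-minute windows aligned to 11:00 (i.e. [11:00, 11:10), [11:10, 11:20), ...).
2

To find the burst window:

1. Divide the log period into non-overlapping 10-minute windows starting at 11:00
2. Count RESPONSE events in each window
3. Find the window with maximum count
4. Maximum events in a window: 2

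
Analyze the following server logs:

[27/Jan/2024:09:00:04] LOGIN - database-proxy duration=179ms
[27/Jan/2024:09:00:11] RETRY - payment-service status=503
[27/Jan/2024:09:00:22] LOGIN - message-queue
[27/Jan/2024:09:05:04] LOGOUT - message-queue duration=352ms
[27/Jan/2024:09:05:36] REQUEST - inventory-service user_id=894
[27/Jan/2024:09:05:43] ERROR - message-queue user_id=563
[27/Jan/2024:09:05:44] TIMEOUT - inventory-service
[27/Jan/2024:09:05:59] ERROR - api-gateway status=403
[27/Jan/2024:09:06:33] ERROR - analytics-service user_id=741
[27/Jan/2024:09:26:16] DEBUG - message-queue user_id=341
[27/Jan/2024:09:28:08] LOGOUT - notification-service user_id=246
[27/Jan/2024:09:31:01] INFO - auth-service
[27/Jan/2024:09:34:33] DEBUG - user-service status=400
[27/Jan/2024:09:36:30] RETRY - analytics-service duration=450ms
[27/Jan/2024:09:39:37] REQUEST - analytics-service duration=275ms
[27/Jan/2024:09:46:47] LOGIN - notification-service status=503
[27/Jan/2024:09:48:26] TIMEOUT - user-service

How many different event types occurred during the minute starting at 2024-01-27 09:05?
4

To count unique event types:

1. Filter events in the minute starting at 2024-01-27 09:05
2. Extract event types from matching entries
3. Count unique types: 4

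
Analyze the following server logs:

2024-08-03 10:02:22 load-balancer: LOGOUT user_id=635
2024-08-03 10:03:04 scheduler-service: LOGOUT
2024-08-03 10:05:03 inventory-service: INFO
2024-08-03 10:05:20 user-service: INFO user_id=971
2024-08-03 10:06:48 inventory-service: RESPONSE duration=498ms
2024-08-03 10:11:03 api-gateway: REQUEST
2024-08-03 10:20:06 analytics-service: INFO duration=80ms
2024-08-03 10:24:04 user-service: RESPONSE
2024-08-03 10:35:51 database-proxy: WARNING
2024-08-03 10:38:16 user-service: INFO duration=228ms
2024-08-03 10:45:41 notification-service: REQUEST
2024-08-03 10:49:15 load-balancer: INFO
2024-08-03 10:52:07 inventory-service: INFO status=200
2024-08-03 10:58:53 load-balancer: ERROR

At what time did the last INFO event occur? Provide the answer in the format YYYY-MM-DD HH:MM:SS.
2024-08-03 10:52:07

To find the last event:

1. Filter for all INFO events
2. Sort by timestamp
3. Select the last one
4. Timestamp: 2024-08-03 10:52:07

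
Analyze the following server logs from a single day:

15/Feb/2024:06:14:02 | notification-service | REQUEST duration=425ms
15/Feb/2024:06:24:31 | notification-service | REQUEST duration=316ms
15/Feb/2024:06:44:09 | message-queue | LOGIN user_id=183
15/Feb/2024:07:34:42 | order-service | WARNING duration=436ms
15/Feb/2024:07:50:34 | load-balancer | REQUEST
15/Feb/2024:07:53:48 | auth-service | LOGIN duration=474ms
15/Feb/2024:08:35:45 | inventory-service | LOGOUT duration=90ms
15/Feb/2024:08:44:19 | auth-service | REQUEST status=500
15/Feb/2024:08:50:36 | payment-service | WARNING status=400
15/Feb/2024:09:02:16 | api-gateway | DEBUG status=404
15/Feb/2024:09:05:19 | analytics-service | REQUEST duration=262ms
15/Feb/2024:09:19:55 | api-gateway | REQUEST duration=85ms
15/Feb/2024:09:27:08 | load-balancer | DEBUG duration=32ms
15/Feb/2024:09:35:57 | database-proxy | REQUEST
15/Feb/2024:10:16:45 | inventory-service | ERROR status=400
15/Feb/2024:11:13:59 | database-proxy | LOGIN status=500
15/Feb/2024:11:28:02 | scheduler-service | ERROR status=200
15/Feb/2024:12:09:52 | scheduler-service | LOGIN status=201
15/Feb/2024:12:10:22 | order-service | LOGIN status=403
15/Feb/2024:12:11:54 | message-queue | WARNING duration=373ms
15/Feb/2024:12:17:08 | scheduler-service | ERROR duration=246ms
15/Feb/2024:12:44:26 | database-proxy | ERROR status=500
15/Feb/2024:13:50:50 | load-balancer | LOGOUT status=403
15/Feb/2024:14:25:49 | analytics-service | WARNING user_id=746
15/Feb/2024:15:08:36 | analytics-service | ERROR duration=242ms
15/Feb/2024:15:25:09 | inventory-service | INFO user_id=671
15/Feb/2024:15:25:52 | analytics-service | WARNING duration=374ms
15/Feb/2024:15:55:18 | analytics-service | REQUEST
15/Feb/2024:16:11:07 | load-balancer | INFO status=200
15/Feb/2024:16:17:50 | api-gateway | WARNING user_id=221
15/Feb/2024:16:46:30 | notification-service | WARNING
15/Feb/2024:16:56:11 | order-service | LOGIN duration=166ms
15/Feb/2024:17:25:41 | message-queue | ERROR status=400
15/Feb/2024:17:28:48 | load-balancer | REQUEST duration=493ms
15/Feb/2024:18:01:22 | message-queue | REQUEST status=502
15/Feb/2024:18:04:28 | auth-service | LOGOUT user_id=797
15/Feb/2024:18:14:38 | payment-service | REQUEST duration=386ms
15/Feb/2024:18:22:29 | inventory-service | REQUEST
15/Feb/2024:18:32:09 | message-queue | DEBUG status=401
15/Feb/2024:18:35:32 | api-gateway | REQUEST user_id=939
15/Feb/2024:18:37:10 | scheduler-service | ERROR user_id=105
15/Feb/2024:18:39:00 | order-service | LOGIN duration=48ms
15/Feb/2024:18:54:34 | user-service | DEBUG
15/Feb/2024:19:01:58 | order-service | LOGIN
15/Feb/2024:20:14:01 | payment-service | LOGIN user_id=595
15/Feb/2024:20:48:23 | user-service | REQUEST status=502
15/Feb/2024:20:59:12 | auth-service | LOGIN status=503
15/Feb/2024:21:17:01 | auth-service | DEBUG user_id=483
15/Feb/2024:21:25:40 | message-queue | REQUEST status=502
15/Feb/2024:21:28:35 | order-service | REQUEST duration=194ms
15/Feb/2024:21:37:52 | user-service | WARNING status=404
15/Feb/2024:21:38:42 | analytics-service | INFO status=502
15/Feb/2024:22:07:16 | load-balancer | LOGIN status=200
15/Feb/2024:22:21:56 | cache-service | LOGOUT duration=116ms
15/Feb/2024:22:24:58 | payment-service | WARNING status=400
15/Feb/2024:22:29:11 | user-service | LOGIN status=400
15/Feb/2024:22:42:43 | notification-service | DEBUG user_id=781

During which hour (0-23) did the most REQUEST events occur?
18

To find the peak hour:

1. Group all REQUEST events by hour
2. Count events in each hour
3. Find hour with maximum count
4. Peak hour: 18 (with 4 events)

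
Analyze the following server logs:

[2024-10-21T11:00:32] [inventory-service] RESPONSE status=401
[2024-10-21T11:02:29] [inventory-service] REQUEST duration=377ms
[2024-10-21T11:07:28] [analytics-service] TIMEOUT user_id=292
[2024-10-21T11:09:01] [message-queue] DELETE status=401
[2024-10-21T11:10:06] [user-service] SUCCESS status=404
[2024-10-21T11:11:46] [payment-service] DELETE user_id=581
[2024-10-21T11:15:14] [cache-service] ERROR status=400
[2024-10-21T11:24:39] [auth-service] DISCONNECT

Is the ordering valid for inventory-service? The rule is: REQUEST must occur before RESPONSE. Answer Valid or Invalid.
Invalid

To validate ordering:

1. Required order: REQUEST → RESPONSE
2. Rule: REQUEST must occur before RESPONSE
3. Check actual order of events for inventory-service
4. Result: Invalid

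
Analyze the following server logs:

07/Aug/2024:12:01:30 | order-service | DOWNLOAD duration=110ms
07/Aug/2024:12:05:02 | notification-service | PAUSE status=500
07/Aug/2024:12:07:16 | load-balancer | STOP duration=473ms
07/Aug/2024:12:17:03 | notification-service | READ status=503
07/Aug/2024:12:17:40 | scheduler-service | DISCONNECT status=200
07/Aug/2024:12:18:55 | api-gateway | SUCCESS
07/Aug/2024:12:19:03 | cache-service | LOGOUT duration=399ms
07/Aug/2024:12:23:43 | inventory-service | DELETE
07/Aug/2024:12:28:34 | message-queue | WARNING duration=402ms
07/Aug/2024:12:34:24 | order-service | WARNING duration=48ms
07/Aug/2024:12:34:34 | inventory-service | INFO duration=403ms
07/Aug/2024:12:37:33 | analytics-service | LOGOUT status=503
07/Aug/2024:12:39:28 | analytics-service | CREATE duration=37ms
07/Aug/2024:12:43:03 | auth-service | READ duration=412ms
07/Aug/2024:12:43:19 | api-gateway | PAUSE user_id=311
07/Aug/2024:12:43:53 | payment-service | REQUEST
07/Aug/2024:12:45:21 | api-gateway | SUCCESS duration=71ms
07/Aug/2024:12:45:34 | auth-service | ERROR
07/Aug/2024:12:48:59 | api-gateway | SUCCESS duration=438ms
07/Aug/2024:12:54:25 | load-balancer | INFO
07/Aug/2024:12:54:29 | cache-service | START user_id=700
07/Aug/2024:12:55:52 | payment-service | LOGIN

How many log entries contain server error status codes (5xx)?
3

To find matching entries:

1. Pattern to match: server error status codes (5xx)
2. Scan each log entry for the pattern
3. Count matches: 3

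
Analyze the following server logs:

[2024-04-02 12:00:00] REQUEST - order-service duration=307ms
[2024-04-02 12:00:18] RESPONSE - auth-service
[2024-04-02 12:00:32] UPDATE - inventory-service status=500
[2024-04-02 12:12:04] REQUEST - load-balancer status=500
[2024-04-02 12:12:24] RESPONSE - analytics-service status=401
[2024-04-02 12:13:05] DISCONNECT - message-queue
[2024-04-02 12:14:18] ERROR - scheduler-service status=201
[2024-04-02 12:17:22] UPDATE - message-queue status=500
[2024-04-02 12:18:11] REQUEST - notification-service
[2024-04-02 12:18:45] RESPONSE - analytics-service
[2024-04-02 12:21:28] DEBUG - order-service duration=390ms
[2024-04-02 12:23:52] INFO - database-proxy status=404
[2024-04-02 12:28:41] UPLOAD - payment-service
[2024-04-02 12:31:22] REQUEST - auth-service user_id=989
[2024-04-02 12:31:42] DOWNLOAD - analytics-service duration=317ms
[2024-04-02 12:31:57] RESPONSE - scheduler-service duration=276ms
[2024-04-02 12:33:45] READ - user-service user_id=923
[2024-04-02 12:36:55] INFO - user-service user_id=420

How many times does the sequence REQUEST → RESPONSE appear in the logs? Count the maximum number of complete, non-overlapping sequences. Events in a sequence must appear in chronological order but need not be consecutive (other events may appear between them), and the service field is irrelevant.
4

To count sequences:

1. Look for pattern: REQUEST → RESPONSE
2. Greedily scan the log in chronological order, matching each sequence element in turn (ignoring service)
3. Each time the full pattern completes, increment the count and restart matching from the next event
4. Complete non-overlapping sequences found: 4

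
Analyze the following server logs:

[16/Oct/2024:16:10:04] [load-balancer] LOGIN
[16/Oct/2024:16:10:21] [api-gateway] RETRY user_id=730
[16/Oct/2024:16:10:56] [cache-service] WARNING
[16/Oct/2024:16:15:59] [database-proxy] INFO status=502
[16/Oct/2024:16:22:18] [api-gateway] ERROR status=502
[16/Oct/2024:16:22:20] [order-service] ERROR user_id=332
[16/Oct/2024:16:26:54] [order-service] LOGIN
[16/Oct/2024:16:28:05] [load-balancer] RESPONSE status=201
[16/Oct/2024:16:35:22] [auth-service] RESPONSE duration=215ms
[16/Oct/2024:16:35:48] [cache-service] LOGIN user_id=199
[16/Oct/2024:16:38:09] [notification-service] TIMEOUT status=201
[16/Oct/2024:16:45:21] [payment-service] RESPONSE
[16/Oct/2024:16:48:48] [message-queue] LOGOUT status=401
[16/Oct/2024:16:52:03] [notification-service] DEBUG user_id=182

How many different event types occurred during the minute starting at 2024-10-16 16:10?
3

To count unique event types:

1. Filter events in the minute starting at 2024-10-16 16:10
2. Extract event types from matching entries
3. Count unique types: 3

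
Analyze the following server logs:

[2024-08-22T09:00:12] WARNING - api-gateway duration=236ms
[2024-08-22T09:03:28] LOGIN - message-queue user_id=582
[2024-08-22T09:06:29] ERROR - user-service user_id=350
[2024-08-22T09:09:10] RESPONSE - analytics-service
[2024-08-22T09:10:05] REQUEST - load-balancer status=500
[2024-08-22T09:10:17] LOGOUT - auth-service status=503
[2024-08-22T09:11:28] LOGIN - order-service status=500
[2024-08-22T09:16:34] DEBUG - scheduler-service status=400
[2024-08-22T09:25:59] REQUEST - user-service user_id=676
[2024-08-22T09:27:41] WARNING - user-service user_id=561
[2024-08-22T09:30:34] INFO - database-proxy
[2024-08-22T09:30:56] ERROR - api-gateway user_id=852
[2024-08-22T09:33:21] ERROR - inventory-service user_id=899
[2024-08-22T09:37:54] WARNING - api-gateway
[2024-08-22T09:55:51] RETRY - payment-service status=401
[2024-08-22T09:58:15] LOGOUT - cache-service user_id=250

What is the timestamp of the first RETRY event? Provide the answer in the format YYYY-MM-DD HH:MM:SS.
2024-08-22 09:55:51

To find the first event:

1. Filter for all RETRY events
2. Sort by timestamp
3. Select the first one
4. Timestamp: 2024-08-22 09:55:51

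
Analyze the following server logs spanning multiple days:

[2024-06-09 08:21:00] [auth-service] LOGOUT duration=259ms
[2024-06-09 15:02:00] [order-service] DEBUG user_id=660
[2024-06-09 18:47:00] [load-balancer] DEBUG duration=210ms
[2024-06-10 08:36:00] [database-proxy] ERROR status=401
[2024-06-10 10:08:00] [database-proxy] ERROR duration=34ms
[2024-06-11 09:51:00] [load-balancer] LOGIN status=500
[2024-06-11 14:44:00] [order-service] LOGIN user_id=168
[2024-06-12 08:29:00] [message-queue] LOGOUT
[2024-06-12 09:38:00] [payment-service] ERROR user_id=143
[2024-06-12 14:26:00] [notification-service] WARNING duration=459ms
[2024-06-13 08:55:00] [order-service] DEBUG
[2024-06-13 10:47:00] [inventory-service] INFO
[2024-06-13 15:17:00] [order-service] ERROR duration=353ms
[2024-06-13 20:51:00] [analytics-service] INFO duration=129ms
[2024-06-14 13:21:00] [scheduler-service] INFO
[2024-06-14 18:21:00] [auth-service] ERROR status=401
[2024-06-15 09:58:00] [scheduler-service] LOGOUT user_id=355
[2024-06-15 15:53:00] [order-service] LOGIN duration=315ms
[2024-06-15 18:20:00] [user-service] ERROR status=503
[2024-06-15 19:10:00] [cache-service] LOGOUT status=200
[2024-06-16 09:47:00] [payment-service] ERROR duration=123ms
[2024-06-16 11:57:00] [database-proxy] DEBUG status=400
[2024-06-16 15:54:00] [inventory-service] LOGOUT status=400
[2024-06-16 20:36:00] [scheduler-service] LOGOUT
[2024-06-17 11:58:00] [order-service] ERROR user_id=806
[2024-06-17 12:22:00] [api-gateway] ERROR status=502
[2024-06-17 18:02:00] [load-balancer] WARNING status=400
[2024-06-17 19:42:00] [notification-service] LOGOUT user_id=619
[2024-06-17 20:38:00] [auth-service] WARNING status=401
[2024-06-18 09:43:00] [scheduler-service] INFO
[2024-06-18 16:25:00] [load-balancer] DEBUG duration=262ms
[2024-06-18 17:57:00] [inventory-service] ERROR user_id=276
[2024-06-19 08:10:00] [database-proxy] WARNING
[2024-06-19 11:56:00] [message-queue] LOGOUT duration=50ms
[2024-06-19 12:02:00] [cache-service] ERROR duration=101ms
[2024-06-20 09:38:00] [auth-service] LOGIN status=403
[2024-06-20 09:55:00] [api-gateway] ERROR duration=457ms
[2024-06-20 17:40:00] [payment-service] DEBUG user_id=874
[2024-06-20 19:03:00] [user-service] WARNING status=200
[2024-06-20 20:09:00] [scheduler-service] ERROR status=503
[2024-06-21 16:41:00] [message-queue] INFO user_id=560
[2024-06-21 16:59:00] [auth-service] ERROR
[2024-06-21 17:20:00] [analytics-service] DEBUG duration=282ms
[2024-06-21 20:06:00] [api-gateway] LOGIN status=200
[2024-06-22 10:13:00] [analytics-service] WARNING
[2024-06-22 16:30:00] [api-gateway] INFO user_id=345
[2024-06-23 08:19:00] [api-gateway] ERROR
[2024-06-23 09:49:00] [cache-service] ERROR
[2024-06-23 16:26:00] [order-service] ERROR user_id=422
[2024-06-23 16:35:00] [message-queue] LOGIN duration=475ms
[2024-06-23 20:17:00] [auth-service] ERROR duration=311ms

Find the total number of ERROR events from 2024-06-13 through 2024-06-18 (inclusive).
7

To filter by date range:

1. Date range: 2024-06-13 through 2024-06-18, both dates inclusive
2. Filter for ERROR events whose date falls in this range
3. Count matching events: 7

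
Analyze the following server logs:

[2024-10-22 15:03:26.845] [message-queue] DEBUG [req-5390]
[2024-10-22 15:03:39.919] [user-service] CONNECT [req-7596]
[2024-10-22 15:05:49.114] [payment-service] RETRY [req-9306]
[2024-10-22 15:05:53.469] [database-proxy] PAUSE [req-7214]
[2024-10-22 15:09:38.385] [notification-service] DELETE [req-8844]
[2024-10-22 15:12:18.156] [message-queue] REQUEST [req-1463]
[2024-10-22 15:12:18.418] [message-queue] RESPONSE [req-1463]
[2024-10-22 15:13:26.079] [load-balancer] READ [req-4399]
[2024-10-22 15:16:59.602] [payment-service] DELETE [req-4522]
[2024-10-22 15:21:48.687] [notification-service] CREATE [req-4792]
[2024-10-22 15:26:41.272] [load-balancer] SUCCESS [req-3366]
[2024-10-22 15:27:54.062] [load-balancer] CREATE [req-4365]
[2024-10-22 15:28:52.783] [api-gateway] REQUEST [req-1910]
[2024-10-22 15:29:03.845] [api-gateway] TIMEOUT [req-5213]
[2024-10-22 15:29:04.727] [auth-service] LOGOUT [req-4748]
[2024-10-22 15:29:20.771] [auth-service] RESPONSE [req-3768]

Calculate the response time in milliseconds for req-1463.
262

To calculate latency:

1. Find REQUEST with id req-1463: 2024-10-22 15:12:18.156
2. Find RESPONSE with id req-1463: 2024-10-22 15:12:18.418
3. Latency: 2024-10-22 15:12:18.418 - 2024-10-22 15:12:18.156 = 262ms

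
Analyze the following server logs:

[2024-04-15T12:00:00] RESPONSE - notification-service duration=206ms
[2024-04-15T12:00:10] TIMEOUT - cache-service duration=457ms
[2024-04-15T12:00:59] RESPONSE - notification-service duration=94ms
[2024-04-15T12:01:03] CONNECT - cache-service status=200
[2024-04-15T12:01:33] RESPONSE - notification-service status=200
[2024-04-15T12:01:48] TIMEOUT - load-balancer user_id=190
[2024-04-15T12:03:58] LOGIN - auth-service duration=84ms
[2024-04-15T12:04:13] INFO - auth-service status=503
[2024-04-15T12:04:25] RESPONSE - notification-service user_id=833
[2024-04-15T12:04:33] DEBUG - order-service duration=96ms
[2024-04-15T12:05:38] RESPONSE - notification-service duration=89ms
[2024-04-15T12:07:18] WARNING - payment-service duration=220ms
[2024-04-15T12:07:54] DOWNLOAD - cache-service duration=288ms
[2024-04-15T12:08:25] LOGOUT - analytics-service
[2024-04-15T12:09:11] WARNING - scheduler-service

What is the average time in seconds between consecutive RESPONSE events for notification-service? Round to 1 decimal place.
84.5

To calculate average interval:

1. Find all RESPONSE events for notification-service in order
2. Calculate time gaps between consecutive events
3. Compute mean of gaps: 338 / 4 = 84.5 seconds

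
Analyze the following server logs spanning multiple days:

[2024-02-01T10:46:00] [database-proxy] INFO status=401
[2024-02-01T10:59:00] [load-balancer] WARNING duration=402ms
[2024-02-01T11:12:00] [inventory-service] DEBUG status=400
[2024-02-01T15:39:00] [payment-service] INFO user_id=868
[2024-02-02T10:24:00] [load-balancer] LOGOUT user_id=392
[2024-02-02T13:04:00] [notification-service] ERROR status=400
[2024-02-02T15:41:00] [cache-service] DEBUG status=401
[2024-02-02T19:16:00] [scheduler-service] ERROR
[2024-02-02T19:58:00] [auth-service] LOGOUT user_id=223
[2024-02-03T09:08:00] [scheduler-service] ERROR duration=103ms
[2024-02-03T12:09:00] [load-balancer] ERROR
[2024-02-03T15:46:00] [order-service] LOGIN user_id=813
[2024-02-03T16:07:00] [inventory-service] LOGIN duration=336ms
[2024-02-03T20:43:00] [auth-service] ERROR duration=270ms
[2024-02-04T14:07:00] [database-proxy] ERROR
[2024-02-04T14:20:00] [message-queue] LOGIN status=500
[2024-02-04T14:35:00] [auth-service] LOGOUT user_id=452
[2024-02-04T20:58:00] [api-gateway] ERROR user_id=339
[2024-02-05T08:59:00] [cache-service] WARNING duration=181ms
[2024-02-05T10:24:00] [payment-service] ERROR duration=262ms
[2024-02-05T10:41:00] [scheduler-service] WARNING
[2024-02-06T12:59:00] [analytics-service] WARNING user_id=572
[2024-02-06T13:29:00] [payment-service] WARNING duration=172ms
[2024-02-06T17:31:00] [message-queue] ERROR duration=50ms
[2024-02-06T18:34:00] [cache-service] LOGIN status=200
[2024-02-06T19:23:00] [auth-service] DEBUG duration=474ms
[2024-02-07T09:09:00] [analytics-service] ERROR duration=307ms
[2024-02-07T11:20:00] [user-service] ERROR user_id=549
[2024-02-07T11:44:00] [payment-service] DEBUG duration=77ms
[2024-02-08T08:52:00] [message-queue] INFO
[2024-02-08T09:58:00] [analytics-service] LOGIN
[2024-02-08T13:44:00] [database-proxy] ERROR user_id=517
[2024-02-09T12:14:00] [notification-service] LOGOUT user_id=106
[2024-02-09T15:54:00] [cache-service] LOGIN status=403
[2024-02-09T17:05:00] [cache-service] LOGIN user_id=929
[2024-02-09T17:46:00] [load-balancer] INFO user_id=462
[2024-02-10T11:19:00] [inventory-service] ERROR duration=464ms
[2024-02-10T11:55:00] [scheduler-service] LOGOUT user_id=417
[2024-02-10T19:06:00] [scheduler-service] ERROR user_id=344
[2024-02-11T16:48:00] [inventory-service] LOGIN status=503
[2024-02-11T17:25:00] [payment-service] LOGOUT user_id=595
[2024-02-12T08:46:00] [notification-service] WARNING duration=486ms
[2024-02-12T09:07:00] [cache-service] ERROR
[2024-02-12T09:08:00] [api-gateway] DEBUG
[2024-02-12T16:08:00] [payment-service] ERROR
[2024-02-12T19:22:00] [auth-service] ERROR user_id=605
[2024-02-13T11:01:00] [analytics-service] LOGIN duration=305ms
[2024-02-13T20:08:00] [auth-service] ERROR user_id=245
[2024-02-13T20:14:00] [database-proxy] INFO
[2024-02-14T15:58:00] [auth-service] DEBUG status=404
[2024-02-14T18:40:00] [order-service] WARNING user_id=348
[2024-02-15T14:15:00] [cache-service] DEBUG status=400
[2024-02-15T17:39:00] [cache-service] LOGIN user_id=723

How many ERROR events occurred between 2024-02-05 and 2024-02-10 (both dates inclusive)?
7

To filter by date range:

1. Date range: 2024-02-05 through 2024-02-10, both dates inclusive
2. Filter for ERROR events whose date falls in this range
3. Count matching events: 7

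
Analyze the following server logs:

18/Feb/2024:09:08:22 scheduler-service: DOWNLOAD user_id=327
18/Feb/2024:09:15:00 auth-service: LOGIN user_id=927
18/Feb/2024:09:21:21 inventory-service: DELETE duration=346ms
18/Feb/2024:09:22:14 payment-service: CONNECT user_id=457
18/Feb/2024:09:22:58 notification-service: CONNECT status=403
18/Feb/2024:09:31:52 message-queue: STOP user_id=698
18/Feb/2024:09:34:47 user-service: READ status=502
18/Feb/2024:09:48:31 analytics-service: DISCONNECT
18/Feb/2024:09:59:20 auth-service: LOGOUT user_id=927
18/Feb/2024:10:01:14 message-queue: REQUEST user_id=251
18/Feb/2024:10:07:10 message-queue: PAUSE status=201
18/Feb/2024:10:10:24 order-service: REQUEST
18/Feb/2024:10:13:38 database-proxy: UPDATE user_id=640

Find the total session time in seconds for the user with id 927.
2660

To calculate session duration:

1. Find LOGIN event for user_id=927: 18/Feb/2024:09:15:00
2. Find LOGOUT event for user_id=927: 18/Feb/2024:09:59:20
3. Session duration: 18/Feb/2024:09:59:20 - 18/Feb/2024:09:15:00 = 2660 seconds (44 minutes)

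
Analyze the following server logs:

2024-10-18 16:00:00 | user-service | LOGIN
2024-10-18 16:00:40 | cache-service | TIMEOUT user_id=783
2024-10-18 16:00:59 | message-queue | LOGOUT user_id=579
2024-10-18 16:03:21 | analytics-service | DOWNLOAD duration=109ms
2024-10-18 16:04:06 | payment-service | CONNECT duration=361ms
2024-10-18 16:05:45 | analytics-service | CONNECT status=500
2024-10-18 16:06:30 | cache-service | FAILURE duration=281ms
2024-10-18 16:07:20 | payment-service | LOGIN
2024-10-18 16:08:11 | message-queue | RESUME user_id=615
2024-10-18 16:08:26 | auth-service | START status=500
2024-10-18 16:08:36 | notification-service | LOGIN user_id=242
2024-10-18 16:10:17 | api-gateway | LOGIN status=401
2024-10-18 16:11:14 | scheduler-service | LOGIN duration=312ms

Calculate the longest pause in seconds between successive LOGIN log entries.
440

To find the longest gap:

1. Extract all LOGIN events in chronological order
2. Calculate time differences between consecutive events
3. Find the maximum difference
4. Longest gap: 440 seconds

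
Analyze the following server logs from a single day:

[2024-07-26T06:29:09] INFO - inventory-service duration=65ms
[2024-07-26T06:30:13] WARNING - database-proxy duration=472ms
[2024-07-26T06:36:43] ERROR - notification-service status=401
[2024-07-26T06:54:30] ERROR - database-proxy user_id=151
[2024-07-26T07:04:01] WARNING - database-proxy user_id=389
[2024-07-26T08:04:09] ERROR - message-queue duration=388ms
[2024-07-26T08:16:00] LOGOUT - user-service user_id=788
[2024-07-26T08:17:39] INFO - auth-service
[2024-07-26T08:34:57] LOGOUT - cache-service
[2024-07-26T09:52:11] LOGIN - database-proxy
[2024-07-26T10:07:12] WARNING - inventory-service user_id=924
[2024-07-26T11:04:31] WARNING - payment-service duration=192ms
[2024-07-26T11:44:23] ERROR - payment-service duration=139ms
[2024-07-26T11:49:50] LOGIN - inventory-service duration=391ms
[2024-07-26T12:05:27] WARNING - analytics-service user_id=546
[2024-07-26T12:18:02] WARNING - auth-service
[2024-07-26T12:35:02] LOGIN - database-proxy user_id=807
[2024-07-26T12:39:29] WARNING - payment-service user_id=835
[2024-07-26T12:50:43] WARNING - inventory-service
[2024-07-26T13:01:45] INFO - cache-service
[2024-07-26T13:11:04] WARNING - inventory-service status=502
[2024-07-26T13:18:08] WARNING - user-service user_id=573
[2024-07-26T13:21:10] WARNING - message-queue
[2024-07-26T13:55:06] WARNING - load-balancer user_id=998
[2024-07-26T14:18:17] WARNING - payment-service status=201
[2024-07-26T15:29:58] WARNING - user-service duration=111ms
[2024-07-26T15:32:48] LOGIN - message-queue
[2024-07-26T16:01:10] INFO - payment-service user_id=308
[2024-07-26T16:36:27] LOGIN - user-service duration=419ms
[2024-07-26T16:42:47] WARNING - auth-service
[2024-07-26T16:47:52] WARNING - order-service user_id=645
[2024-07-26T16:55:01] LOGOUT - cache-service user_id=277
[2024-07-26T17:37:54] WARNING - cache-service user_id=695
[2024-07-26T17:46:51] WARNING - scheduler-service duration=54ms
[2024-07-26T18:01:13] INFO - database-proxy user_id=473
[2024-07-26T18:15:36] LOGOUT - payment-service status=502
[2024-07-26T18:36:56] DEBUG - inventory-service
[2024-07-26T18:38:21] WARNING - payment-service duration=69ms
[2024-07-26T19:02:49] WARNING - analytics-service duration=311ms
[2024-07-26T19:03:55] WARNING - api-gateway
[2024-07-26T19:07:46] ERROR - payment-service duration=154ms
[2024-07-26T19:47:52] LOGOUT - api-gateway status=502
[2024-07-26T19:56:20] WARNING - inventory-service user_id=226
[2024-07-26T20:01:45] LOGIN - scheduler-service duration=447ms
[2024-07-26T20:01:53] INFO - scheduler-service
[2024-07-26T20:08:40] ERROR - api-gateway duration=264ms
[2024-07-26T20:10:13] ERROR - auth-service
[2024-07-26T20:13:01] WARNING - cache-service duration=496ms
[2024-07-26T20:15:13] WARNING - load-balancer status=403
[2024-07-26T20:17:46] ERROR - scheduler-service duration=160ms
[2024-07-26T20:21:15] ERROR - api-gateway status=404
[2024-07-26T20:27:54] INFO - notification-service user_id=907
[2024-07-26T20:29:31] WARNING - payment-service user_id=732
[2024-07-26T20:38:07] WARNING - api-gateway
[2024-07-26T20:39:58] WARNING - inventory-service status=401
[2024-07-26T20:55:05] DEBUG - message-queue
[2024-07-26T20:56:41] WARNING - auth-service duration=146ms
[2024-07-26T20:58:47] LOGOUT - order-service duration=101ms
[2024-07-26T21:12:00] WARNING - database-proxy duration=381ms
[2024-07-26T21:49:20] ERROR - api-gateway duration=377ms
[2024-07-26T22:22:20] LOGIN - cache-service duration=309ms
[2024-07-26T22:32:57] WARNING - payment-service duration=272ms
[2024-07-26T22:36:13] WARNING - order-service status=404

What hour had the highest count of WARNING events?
20

To find the peak hour:

1. Group all WARNING events by hour
2. Count events in each hour
3. Find hour with maximum count
4. Peak hour: 20 (with 6 events)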